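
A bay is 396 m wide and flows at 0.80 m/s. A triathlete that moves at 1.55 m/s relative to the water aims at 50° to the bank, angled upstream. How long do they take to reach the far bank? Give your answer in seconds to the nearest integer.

334 s

The component of the triathlete's velocity perpendicular to the bank is 1.55 × sin 50° = 1.187 m/s.
Only the cross-stream component determines the crossing time; the current contributes nothing perpendicular to the bank.
Time = 396 / 1.187 = 333.511 s.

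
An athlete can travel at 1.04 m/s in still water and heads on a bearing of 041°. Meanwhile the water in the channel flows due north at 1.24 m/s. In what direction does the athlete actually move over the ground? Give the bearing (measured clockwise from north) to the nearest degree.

019°

Taking east as x and north as y: velocity relative to the water = (0.682, 0.785) m/s; the water relative to ground = (0.000, 1.240) m/s.
Velocity relative to ground = (0.682, 0.785) + (0.000, 1.240) = (0.682, 2.025) m/s.
Bearing = atan2(0.68, 2.02) = 18.62° clockwise from north.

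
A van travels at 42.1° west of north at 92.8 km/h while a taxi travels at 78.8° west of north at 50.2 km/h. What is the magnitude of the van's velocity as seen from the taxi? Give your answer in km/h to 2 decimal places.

Taking east as x and north as y: van velocity = (-62.216, 68.855) km/h; taxi velocity = (-49.244, 9.751) km/h.
Velocity of van relative to taxi = (-62.216, 68.855) − (-49.244, 9.751) = (-12.972, 59.105) km/h.
Magnitude = |(-12.972, 59.105)| = 60.511 km/h.

60.51 km/h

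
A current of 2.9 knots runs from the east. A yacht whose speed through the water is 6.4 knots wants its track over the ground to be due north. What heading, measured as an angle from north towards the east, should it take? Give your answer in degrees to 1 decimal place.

The current pushes perpendicular to the desired track; the heading must have a component into the current equal to 2.9 knots: 6.4 sin θ = 2.9.
sin θ = 0.4531, so θ = 26.944°.

26.9°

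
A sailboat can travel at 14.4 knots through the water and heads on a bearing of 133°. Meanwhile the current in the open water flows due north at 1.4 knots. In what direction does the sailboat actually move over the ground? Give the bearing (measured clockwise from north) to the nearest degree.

129°

Taking east as x and north as y: velocity relative to the water = (10.531, -9.821) knots; the water relative to ground = (0.000, 1.400) knots.
Velocity relative to ground = (10.531, -9.821) + (0.000, 1.400) = (10.531, -8.421) knots.
Bearing = atan2(10.53, -8.42) = 128.65° clockwise from north.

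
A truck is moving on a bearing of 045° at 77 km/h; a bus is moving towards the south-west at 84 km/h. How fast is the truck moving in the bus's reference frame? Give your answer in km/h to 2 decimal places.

Taking east as x and north as y: truck velocity = (54.447, 54.447) km/h; bus velocity = (-59.397, -59.397) km/h.
Velocity of truck relative to bus = (54.447, 54.447) − (-59.397, -59.397) = (113.844, 113.844) km/h.
Magnitude = |(113.844, 113.844)| = 161.000 km/h.

161.00 km/h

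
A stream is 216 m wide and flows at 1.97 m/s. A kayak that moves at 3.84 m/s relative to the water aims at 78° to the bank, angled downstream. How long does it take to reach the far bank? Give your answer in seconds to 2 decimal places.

57.51 s

The component of the kayak's velocity perpendicular to the bank is 3.84 × sin 78° = 3.756 m/s.
The current is parallel to the bank, so it does not affect the crossing time.
Time = 216 / 3.756 = 57.507 s.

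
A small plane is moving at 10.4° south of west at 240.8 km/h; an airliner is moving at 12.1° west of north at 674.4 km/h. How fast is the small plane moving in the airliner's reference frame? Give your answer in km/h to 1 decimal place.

Taking east as x and north as y: small plane velocity = (-236.844, -43.469) km/h; airliner velocity = (-141.367, 659.417) km/h.
Velocity of small plane relative to airliner = (-236.844, -43.469) − (-141.367, 659.417) = (-95.477, -702.886) km/h.
Magnitude = |(-95.477, -702.886)| = 709.341 km/h.

709.3 km/h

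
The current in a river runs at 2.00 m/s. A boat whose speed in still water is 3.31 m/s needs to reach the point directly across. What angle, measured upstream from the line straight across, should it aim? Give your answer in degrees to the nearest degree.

To cancel the current, the upstream component of the boat's velocity must equal the flow: 3.31 sin θ = 2.00.
sin θ = 2.00 / 3.31 = 0.6042.
θ = arcsin(0.6042) = 37.173°.

37°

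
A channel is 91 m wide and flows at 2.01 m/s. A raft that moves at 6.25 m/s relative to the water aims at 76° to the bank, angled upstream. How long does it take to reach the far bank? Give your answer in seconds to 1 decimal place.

15.0 s

The component of the raft's velocity perpendicular to the bank is 6.25 × sin 76° = 6.064 m/s.
The flow acts along the bank and has no component across it.
Time = 91 / 6.064 = 15.006 s.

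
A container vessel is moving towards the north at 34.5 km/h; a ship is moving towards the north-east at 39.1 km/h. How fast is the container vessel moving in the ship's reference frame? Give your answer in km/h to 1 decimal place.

Taking east as x and north as y: container vessel velocity = (0.000, 34.500) km/h; ship velocity = (27.648, 27.648) km/h.
Velocity of container vessel relative to ship = (0.000, 34.500) − (27.648, 27.648) = (-27.648, 6.852) km/h.
Magnitude = |(-27.648, 6.852)| = 28.484 km/h.

28.5 km/h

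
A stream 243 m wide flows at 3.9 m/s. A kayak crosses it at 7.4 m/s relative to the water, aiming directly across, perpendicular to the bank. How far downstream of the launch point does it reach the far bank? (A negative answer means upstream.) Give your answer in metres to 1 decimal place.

128.1 m

Perpendicular speed = 7.400 m/s; crossing time = 243 / 7.400 = 32.838 s.
Net downstream speed = 3.900 m/s.
Drift = 3.900 × 32.838 = 128.068 m (downstream).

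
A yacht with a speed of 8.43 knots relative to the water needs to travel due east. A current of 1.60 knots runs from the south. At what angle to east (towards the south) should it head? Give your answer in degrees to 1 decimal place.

10.9°

The current pushes perpendicular to the desired track; the heading must have a component into the current equal to 1.60 knots: 8.43 sin θ = 1.60.
sin θ = 0.1898, so θ = 10.941°.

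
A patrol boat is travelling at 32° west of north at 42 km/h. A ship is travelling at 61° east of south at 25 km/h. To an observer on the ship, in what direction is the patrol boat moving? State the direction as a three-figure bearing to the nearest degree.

317°

Taking east as x and north as y: patrol boat velocity = (-22.257, 35.618) km/h; ship velocity = (21.865, -12.120) km/h.
Velocity of patrol boat relative to ship = (-22.257, 35.618) − (21.865, -12.120) = (-44.122, 47.738) km/h.
Bearing = atan2(-44.12, 47.74) = 317.25° clockwise from north.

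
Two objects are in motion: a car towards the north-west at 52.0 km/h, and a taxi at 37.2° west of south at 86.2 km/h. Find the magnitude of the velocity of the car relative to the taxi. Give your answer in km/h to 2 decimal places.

106.54 km/h

Taking east as x and north as y: car velocity = (-36.770, 36.770) km/h; taxi velocity = (-52.116, -68.661) km/h.
Velocity of car relative to taxi = (-36.770, 36.770) − (-52.116, -68.661) = (15.347, 105.430) km/h.
Magnitude = |(15.347, 105.430)| = 106.542 km/h.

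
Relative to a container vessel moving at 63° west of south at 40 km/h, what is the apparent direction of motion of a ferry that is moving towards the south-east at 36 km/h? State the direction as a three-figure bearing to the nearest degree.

097°

Taking east as x and north as y: ferry velocity = (25.456, -25.456) km/h; container vessel velocity = (-35.640, -18.160) km/h.
Velocity of ferry relative to container vessel = (25.456, -25.456) − (-35.640, -18.160) = (61.096, -7.296) km/h.
Bearing = atan2(61.10, -7.30) = 96.81° clockwise from north.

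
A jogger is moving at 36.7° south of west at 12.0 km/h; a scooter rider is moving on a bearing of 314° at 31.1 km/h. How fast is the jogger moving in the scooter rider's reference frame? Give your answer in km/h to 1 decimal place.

31.5 km/h

Taking east as x and north as y: jogger velocity = (-9.621, -7.172) km/h; scooter rider velocity = (-22.371, 21.604) km/h.
Velocity of jogger relative to scooter rider = (-9.621, -7.172) − (-22.371, 21.604) = (12.750, -28.775) km/h.
Magnitude = |(12.750, -28.775)| = 31.474 km/h.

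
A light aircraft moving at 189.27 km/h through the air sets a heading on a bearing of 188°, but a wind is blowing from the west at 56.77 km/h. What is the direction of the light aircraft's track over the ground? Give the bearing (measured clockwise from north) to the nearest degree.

Taking east as x and north as y: velocity relative to the air = (-26.341, -187.428) km/h; the air relative to ground = (56.770, 0.000) km/h.
Velocity relative to ground = (-26.341, -187.428) + (56.770, 0.000) = (30.429, -187.428) km/h.
Bearing = atan2(30.43, -187.43) = 170.78° clockwise from north.

171°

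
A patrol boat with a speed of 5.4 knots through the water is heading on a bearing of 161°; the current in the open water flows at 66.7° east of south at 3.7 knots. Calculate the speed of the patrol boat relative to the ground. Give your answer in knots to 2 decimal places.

8.35 knots

Taking east as x and north as y: velocity relative to the water = (1.758, -5.106) knots; the water relative to ground = (3.398, -1.464) knots.
Velocity relative to ground = (1.758, -5.106) + (3.398, -1.464) = (5.156, -6.569) knots.
Speed = |(5.156, -6.569)| = 8.351 knots.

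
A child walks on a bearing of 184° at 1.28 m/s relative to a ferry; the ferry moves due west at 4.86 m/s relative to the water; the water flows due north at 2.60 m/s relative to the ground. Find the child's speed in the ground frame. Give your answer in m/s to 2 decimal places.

In east/north components (m/s): child relative to ferry = (-0.089, -1.277); ferry relative to water = (-4.860, 0.000); water relative to ground = (0.000, 2.600).
Sum = (-4.949, 1.323) m/s.
Speed = |(-4.949, 1.323)| = 5.123 m/s.

5.12 m/s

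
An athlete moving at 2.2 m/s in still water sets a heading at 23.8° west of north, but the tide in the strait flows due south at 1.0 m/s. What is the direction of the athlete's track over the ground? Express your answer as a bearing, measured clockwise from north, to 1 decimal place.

318.8°

Taking east as x and north as y: velocity relative to the water = (-0.888, 2.013) m/s; the water relative to ground = (0.000, -1.000) m/s.
Velocity relative to ground = (-0.888, 2.013) + (0.000, -1.000) = (-0.888, 1.013) m/s.
Bearing = atan2(-0.89, 1.01) = 318.77° clockwise from north.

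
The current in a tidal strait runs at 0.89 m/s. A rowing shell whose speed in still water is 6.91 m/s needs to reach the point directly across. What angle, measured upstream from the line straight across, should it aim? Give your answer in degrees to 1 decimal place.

To cancel the current, the upstream component of the rowing shell's velocity must equal the flow: 6.91 sin θ = 0.89.
sin θ = 0.89 / 6.91 = 0.1288.
θ = arcsin(0.1288) = 7.400°.

7.4°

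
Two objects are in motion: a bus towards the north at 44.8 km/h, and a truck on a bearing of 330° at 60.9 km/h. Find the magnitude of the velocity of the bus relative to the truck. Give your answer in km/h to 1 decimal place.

31.5 km/h

Taking east as x and north as y: bus velocity = (0.000, 44.800) km/h; truck velocity = (-30.450, 52.741) km/h.
Velocity of bus relative to truck = (0.000, 44.800) − (-30.450, 52.741) = (30.450, -7.941) km/h.
Magnitude = |(30.450, -7.941)| = 31.468 km/h.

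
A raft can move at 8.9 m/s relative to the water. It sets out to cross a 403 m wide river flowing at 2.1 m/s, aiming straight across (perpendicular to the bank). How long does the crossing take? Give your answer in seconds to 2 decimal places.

45.28 s

The component of the raft's velocity perpendicular to the bank is 8.9 m/s.
Only the cross-stream component determines the crossing time; the current contributes nothing perpendicular to the bank.
Time = 403 / 8.900 = 45.281 s.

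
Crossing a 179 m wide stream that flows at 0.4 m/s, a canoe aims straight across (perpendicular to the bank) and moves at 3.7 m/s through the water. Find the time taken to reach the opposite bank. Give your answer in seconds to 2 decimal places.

48.38 s

The component of the canoe's velocity perpendicular to the bank is 3.7 m/s.
Only the cross-stream component determines the crossing time; the current contributes nothing perpendicular to the bank.
Time = 179 / 3.700 = 48.378 s.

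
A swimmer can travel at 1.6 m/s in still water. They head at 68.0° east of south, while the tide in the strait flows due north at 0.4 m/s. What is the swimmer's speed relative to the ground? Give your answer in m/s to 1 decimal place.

1.5 m/s

Taking east as x and north as y: velocity relative to the water = (1.483, -0.599) m/s; the water relative to ground = (0.000, 0.400) m/s.
Velocity relative to ground = (1.483, -0.599) + (0.000, 0.400) = (1.483, -0.199) m/s.
Speed = |(1.483, -0.199)| = 1.497 m/s.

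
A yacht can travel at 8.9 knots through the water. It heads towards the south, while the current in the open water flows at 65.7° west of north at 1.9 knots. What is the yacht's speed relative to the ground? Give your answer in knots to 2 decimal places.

8.30 knots

Taking east as x and north as y: velocity relative to the water = (0.000, -8.900) knots; the water relative to ground = (-1.732, 0.782) knots.
Velocity relative to ground = (0.000, -8.900) + (-1.732, 0.782) = (-1.732, -8.118) knots.
Speed = |(-1.732, -8.118)| = 8.301 knots.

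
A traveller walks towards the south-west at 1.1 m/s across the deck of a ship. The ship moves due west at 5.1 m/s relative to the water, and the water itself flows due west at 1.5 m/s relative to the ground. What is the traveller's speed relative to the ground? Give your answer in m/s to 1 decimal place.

In east/north components (m/s): traveller relative to ship = (-0.778, -0.778); ship relative to water = (-5.100, 0.000); water relative to ground = (-1.500, 0.000).
Sum = (-7.378, -0.778) m/s.
Speed = |(-7.378, -0.778)| = 7.419 m/s.

7.4 m/s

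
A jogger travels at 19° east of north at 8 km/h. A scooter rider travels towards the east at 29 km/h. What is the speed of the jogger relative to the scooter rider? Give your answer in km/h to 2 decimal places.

27.46 km/h

Taking east as x and north as y: jogger velocity = (2.605, 7.564) km/h; scooter rider velocity = (29.000, 0.000) km/h.
Velocity of jogger relative to scooter rider = (2.605, 7.564) − (29.000, 0.000) = (-26.395, 7.564) km/h.
Magnitude = |(-26.395, 7.564)| = 27.458 km/h.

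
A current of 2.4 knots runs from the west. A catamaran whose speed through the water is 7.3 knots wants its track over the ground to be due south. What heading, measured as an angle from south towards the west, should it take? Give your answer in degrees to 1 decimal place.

19.2°

The current pushes perpendicular to the desired track; the heading must have a component into the current equal to 2.4 knots: 7.3 sin θ = 2.4.
sin θ = 0.3288, so θ = 19.194°.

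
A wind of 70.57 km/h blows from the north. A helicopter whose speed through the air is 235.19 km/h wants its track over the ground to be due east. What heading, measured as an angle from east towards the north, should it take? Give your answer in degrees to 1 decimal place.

17.5°

The wind pushes perpendicular to the desired track; the heading must have a component into the wind equal to 70.57 km/h: 235.19 sin θ = 70.57.
sin θ = 0.3001, so θ = 17.461°.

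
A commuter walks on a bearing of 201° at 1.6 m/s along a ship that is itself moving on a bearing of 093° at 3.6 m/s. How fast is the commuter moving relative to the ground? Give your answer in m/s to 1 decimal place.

3.5 m/s

Taking east as x and north as y: ship velocity = (3.595, -0.188) m/s; commuter velocity relative to ship = (-0.573, -1.494) m/s.
Velocity relative to ground = (3.595, -0.188) + (-0.573, -1.494) = (3.022, -1.682) m/s.
Speed = |(3.022, -1.682)| = 3.458 m/s.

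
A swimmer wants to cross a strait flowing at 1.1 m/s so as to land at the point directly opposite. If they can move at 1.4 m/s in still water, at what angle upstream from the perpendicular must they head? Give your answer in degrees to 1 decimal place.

51.8°

To cancel the current, the upstream component of the swimmer's velocity must equal the flow: 1.4 sin θ = 1.1.
sin θ = 1.1 / 1.4 = 0.7857.
θ = arcsin(0.7857) = 51.787°.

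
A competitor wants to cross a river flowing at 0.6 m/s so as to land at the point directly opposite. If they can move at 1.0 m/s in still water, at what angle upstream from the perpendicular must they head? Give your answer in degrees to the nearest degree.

37°

To cancel the current, the upstream component of the competitor's velocity must equal the flow: 1.0 sin θ = 0.6.
sin θ = 0.6 / 1.0 = 0.6000.
θ = arcsin(0.6000) = 36.870°.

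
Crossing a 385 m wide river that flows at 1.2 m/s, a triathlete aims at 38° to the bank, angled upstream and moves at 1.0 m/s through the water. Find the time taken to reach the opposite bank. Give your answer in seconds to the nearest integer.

625 s

The component of the triathlete's velocity perpendicular to the bank is 1.0 × sin 38° = 0.616 m/s.
Only the cross-stream component determines the crossing time; the current contributes nothing perpendicular to the bank.
Time = 385 / 0.616 = 625.344 s.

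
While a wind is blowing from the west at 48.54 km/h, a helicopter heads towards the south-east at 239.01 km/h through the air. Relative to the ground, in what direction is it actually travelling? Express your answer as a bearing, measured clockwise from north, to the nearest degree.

128°

Taking east as x and north as y: velocity relative to the air = (169.006, -169.006) km/h; the air relative to ground = (48.540, 0.000) km/h.
Velocity relative to ground = (169.006, -169.006) + (48.540, 0.000) = (217.546, -169.006) km/h.
Bearing = atan2(217.55, -169.01) = 127.84° clockwise from north.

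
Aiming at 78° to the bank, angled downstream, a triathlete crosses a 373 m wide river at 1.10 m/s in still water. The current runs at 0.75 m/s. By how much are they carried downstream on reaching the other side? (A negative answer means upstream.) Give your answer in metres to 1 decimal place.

Perpendicular speed = 1.076 m/s; crossing time = 373 / 1.076 = 346.666 s.
Net downstream speed = 0.979 m/s.
Drift = 0.979 × 346.666 = 339.283 m (downstream).

339.3 m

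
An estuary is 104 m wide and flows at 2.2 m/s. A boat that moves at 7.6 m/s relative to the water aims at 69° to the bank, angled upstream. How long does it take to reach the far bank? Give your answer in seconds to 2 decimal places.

The component of the boat's velocity perpendicular to the bank is 7.6 × sin 69° = 7.095 m/s.
The flow acts along the bank and has no component across it.
Time = 104 / 7.095 = 14.658 s.

14.66 s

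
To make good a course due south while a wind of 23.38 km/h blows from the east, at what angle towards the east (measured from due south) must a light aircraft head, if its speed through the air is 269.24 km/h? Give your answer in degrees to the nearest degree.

The wind pushes perpendicular to the desired track; the heading must have a component into the wind equal to 23.38 km/h: 269.24 sin θ = 23.38.
sin θ = 0.0868, so θ = 4.982°.

5°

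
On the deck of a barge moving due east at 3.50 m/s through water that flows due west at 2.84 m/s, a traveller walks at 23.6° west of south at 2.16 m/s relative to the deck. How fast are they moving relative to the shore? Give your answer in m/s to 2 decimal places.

In east/north components (m/s): traveller relative to barge = (-0.865, -1.979); barge relative to water = (3.500, 0.000); water relative to ground = (-2.840, 0.000).
Sum = (-0.205, -1.979) m/s.
Speed = |(-0.205, -1.979)| = 1.990 m/s.

1.99 m/s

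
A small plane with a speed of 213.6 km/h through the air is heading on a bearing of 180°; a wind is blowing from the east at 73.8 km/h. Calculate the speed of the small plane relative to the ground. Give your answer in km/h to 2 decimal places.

Taking east as x and north as y: velocity relative to the air = (0.000, -213.600) km/h; the air relative to ground = (-73.800, 0.000) km/h.
Velocity relative to ground = (0.000, -213.600) + (-73.800, 0.000) = (-73.800, -213.600) km/h.
Speed = |(-73.800, -213.600)| = 225.990 km/h.

225.99 km/h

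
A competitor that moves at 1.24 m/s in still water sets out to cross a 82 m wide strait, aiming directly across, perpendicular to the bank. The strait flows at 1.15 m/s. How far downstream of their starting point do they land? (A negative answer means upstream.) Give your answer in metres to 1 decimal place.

Perpendicular speed = 1.240 m/s; crossing time = 82 / 1.240 = 66.129 s.
Net downstream speed = 1.150 m/s.
Drift = 1.150 × 66.129 = 76.048 m (downstream).

76.0 m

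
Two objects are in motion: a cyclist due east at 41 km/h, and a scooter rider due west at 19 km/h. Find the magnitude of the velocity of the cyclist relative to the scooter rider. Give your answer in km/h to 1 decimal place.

Taking east as x and north as y: cyclist velocity = (41.000, 0.000) km/h; scooter rider velocity = (-19.000, 0.000) km/h.
Velocity of cyclist relative to scooter rider = (41.000, 0.000) − (-19.000, 0.000) = (60.000, 0.000) km/h.
Magnitude = |(60.000, 0.000)| = 60.000 km/h.

60.0 km/h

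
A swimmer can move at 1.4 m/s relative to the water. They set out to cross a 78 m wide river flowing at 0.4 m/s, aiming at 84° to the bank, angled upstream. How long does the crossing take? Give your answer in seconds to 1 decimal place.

56.0 s

The component of the swimmer's velocity perpendicular to the bank is 1.4 × sin 84° = 1.392 m/s.
The current is parallel to the bank, so it does not affect the crossing time.
Time = 78 / 1.392 = 56.021 s.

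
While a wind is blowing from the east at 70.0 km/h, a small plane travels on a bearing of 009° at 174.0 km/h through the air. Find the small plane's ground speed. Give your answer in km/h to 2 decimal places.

177.10 km/h

Taking east as x and north as y: velocity relative to the air = (27.220, 171.858) km/h; the air relative to ground = (-70.000, 0.000) km/h.
Velocity relative to ground = (27.220, 171.858) + (-70.000, 0.000) = (-42.780, 171.858) km/h.
Speed = |(-42.780, 171.858)| = 177.102 km/h.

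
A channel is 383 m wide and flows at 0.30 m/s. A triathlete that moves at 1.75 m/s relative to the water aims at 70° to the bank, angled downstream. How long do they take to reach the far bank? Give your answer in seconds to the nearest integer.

233 s

The component of the triathlete's velocity perpendicular to the bank is 1.75 × sin 70° = 1.644 m/s.
Only the cross-stream component determines the crossing time; the current contributes nothing perpendicular to the bank.
Time = 383 / 1.644 = 232.903 s.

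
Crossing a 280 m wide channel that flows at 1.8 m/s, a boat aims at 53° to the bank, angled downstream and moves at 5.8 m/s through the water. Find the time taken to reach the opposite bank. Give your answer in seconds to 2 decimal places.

The component of the boat's velocity perpendicular to the bank is 5.8 × sin 53° = 4.632 m/s.
The current is parallel to the bank, so it does not affect the crossing time.
Time = 280 / 4.632 = 60.448 s.

60.45 s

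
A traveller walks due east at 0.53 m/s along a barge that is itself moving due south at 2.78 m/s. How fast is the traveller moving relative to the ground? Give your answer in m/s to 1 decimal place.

2.8 m/s

Taking east as x and north as y: barge velocity = (0.000, -2.780) m/s; traveller velocity relative to barge = (0.530, 0.000) m/s.
Velocity relative to ground = (0.000, -2.780) + (0.530, 0.000) = (0.530, -2.780) m/s.
Speed = |(0.530, -2.780)| = 2.830 m/s.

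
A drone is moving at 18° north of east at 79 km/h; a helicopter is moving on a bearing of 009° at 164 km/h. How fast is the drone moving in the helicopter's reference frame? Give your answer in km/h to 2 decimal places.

146.20 km/h

Taking east as x and north as y: drone velocity = (75.133, 24.412) km/h; helicopter velocity = (25.655, 161.981) km/h.
Velocity of drone relative to helicopter = (75.133, 24.412) − (25.655, 161.981) = (49.478, -137.569) km/h.
Magnitude = |(49.478, -137.569)| = 146.196 km/h.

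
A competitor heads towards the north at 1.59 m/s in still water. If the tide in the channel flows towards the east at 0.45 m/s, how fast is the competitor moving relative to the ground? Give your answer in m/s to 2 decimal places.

Taking east as x and north as y: velocity relative to the water = (0.000, 1.590) m/s; the water relative to ground = (0.450, 0.000) m/s.
Velocity relative to ground = (0.000, 1.590) + (0.450, 0.000) = (0.450, 1.590) m/s.
Speed = |(0.450, 1.590)| = 1.652 m/s.

1.65 m/s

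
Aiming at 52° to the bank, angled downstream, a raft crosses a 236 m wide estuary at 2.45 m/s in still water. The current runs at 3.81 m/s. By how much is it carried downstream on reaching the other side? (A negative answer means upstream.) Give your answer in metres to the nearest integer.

Perpendicular speed = 1.931 m/s; crossing time = 236 / 1.931 = 122.240 s.
Net downstream speed = 5.318 m/s.
Drift = 5.318 × 122.240 = 650.118 m (downstream).

650 m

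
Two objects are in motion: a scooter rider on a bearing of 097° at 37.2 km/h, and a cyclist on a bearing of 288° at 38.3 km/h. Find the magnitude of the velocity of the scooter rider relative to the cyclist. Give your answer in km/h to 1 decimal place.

75.2 km/h

Taking east as x and north as y: scooter rider velocity = (36.923, -4.534) km/h; cyclist velocity = (-36.425, 11.835) km/h.
Velocity of scooter rider relative to cyclist = (36.923, -4.534) − (-36.425, 11.835) = (73.348, -16.369) km/h.
Magnitude = |(73.348, -16.369)| = 75.152 km/h.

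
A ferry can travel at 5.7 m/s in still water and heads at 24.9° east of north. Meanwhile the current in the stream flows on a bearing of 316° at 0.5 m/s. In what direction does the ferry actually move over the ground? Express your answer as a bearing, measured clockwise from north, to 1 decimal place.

020.4°

Taking east as x and north as y: velocity relative to the water = (2.400, 5.170) m/s; the water relative to ground = (-0.347, 0.360) m/s.
Velocity relative to ground = (2.400, 5.170) + (-0.347, 0.360) = (2.053, 5.530) m/s.
Bearing = atan2(2.05, 5.53) = 20.36° clockwise from north.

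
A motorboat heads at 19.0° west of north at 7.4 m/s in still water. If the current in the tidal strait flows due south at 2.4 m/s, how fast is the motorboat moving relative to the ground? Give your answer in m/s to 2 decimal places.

Taking east as x and north as y: velocity relative to the water = (-2.409, 6.997) m/s; the water relative to ground = (0.000, -2.400) m/s.
Velocity relative to ground = (-2.409, 6.997) + (0.000, -2.400) = (-2.409, 4.597) m/s.
Speed = |(-2.409, 4.597)| = 5.190 m/s.

5.19 m/s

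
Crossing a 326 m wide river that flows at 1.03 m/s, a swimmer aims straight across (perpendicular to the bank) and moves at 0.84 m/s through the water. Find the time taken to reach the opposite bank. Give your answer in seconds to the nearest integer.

388 s

The component of the swimmer's velocity perpendicular to the bank is 0.84 m/s.
The flow acts along the bank and has no component across it.
Time = 326 / 0.840 = 388.095 s.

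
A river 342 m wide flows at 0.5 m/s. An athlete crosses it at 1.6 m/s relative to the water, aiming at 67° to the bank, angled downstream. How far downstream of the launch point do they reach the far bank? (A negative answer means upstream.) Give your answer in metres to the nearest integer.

261 m

Perpendicular speed = 1.473 m/s; crossing time = 342 / 1.473 = 232.210 s.
Net downstream speed = 1.125 m/s.
Drift = 1.125 × 232.210 = 261.275 m (downstream).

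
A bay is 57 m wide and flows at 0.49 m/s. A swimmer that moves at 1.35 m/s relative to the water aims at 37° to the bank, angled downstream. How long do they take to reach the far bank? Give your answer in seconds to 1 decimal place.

70.2 s

The component of the swimmer's velocity perpendicular to the bank is 1.35 × sin 37° = 0.812 m/s.
Only the cross-stream component determines the crossing time; the current contributes nothing perpendicular to the bank.
Time = 57 / 0.812 = 70.158 s.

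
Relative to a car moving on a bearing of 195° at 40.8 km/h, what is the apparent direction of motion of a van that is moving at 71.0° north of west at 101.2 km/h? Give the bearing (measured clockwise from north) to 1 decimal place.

350.6°

Taking east as x and north as y: van velocity = (-32.947, 95.686) km/h; car velocity = (-10.560, -39.410) km/h.
Velocity of van relative to car = (-32.947, 95.686) − (-10.560, -39.410) = (-22.388, 135.096) km/h.
Bearing = atan2(-22.39, 135.10) = 350.59° clockwise from north.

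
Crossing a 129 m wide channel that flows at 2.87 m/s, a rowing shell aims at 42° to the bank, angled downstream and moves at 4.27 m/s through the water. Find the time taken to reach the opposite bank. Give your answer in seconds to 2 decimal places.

45.15 s

The component of the rowing shell's velocity perpendicular to the bank is 4.27 × sin 42° = 2.857 m/s.
The flow acts along the bank and has no component across it.
Time = 129 / 2.857 = 45.149 s.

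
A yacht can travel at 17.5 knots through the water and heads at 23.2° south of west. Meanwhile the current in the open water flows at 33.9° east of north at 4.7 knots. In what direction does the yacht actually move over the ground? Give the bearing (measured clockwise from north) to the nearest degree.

257°

Taking east as x and north as y: velocity relative to the water = (-16.085, -6.894) knots; the water relative to ground = (2.621, 3.901) knots.
Velocity relative to ground = (-16.085, -6.894) + (2.621, 3.901) = (-13.463, -2.993) knots.
Bearing = atan2(-13.46, -2.99) = 257.47° clockwise from north.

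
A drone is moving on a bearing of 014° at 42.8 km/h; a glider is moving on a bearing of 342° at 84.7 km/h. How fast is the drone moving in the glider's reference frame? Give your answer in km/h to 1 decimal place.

53.5 km/h

Taking east as x and north as y: drone velocity = (10.354, 41.529) km/h; glider velocity = (-26.174, 80.554) km/h.
Velocity of drone relative to glider = (10.354, 41.529) − (-26.174, 80.554) = (36.528, -39.026) km/h.
Magnitude = |(36.528, -39.026)| = 53.454 km/h.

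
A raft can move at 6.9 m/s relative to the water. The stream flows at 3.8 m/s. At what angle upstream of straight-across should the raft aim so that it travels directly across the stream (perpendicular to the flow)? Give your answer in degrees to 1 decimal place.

To cancel the current, the upstream component of the raft's velocity must equal the flow: 6.9 sin θ = 3.8.
sin θ = 3.8 / 6.9 = 0.5507.
θ = arcsin(0.5507) = 33.417°.

33.4°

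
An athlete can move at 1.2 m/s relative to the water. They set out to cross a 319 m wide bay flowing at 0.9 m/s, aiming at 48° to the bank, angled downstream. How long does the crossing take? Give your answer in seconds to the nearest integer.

358 s

The component of the athlete's velocity perpendicular to the bank is 1.2 × sin 48° = 0.892 m/s.
Only the cross-stream component determines the crossing time; the current contributes nothing perpendicular to the bank.
Time = 319 / 0.892 = 357.714 s.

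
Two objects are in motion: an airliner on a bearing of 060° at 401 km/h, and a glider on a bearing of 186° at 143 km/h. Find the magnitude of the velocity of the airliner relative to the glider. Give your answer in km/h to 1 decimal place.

498.7 km/h

Taking east as x and north as y: airliner velocity = (347.276, 200.500) km/h; glider velocity = (-14.948, -142.217) km/h.
Velocity of airliner relative to glider = (347.276, 200.500) − (-14.948, -142.217) = (362.224, 342.717) km/h.
Magnitude = |(362.224, 342.717)| = 498.659 km/h.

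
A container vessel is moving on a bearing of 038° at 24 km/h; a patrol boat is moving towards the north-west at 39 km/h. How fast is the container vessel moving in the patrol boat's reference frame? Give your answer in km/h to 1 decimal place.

Taking east as x and north as y: container vessel velocity = (14.776, 18.912) km/h; patrol boat velocity = (-27.577, 27.577) km/h.
Velocity of container vessel relative to patrol boat = (14.776, 18.912) − (-27.577, 27.577) = (42.353, -8.665) km/h.
Magnitude = |(42.353, -8.665)| = 43.230 km/h.

43.2 km/h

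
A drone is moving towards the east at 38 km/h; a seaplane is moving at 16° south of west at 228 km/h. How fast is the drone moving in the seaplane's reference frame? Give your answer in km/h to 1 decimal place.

264.7 km/h

Taking east as x and north as y: drone velocity = (38.000, 0.000) km/h; seaplane velocity = (-219.168, -62.845) km/h.
Velocity of drone relative to seaplane = (38.000, 0.000) − (-219.168, -62.845) = (257.168, 62.845) km/h.
Magnitude = |(257.168, 62.845)| = 264.735 km/h.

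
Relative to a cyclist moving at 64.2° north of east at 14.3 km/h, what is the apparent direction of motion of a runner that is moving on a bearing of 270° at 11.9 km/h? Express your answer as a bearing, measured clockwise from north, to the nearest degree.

235°

Taking east as x and north as y: runner velocity = (-11.900, 0.000) km/h; cyclist velocity = (6.224, 12.875) km/h.
Velocity of runner relative to cyclist = (-11.900, 0.000) − (6.224, 12.875) = (-18.124, -12.875) km/h.
Bearing = atan2(-18.12, -12.87) = 234.61° clockwise from north.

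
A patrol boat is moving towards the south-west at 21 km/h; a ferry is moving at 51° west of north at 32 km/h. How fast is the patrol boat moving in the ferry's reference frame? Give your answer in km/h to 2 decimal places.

36.39 km/h

Taking east as x and north as y: patrol boat velocity = (-14.849, -14.849) km/h; ferry velocity = (-24.869, 20.138) km/h.
Velocity of patrol boat relative to ferry = (-14.849, -14.849) − (-24.869, 20.138) = (10.019, -34.987) km/h.
Magnitude = |(10.019, -34.987)| = 36.394 km/h.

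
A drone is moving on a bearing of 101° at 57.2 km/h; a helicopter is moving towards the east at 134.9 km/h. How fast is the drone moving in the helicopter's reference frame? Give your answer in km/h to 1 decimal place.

79.5 km/h

Taking east as x and north as y: drone velocity = (56.149, -10.914) km/h; helicopter velocity = (134.900, 0.000) km/h.
Velocity of drone relative to helicopter = (56.149, -10.914) − (134.900, 0.000) = (-78.751, -10.914) km/h.
Magnitude = |(-78.751, -10.914)| = 79.504 km/h.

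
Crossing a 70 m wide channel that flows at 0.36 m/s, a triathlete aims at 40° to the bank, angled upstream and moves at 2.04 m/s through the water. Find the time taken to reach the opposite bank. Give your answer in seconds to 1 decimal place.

The component of the triathlete's velocity perpendicular to the bank is 2.04 × sin 40° = 1.311 m/s.
The flow acts along the bank and has no component across it.
Time = 70 / 1.311 = 53.383 s.

53.4 s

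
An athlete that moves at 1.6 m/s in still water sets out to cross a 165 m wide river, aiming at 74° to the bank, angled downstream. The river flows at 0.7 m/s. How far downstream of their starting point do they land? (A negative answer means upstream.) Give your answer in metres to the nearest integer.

Perpendicular speed = 1.538 m/s; crossing time = 165 / 1.538 = 107.281 s.
Net downstream speed = 1.141 m/s.
Drift = 1.141 × 107.281 = 122.410 m (downstream).

122 m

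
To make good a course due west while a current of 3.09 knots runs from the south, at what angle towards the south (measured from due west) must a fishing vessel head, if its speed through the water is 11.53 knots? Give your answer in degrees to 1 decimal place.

15.5°

The current pushes perpendicular to the desired track; the heading must have a component into the current equal to 3.09 knots: 11.53 sin θ = 3.09.
sin θ = 0.2680, so θ = 15.545°.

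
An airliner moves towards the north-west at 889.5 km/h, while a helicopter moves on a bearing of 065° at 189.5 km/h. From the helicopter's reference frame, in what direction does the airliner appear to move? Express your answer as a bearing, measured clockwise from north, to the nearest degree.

304°

Taking east as x and north as y: airliner velocity = (-628.971, 628.971) km/h; helicopter velocity = (171.745, 80.086) km/h.
Velocity of airliner relative to helicopter = (-628.971, 628.971) − (171.745, 80.086) = (-800.717, 548.885) km/h.
Bearing = atan2(-800.72, 548.89) = 304.43° clockwise from north.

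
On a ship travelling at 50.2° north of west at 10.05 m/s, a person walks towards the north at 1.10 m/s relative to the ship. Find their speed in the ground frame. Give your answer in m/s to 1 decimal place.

10.9 m/s

Taking east as x and north as y: ship velocity = (-6.433, 7.721) m/s; person velocity relative to ship = (0.000, 1.100) m/s.
Velocity relative to ground = (-6.433, 7.721) + (0.000, 1.100) = (-6.433, 8.821) m/s.
Speed = |(-6.433, 8.821)| = 10.918 m/s.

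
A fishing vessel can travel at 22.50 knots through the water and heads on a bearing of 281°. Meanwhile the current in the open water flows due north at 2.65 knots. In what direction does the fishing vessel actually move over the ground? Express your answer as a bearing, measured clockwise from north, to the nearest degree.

287°

Taking east as x and north as y: velocity relative to the water = (-22.087, 4.293) knots; the water relative to ground = (0.000, 2.650) knots.
Velocity relative to ground = (-22.087, 4.293) + (0.000, 2.650) = (-22.087, 6.943) knots.
Bearing = atan2(-22.09, 6.94) = 287.45° clockwise from north.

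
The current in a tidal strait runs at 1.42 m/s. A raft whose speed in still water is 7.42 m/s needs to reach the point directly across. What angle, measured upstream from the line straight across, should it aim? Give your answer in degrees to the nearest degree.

11°

To cancel the current, the upstream component of the raft's velocity must equal the flow: 7.42 sin θ = 1.42.
sin θ = 1.42 / 7.42 = 0.1914.
θ = arcsin(0.1914) = 11.033°.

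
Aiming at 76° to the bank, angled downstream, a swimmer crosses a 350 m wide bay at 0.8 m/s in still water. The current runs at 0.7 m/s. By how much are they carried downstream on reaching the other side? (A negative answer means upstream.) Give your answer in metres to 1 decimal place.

Perpendicular speed = 0.776 m/s; crossing time = 350 / 0.776 = 450.893 s.
Net downstream speed = 0.894 m/s.
Drift = 0.894 × 450.893 = 402.890 m (downstream).

402.9 m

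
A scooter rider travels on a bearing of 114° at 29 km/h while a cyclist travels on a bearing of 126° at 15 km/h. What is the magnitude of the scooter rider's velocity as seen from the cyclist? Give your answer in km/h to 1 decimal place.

14.7 km/h

Taking east as x and north as y: scooter rider velocity = (26.493, -11.795) km/h; cyclist velocity = (12.135, -8.817) km/h.
Velocity of scooter rider relative to cyclist = (26.493, -11.795) − (12.135, -8.817) = (14.358, -2.979) km/h.
Magnitude = |(14.358, -2.979)| = 14.663 km/h.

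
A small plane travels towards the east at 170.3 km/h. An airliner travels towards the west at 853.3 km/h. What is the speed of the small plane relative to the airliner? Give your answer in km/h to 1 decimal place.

1023.6 km/h

Taking east as x and north as y: small plane velocity = (170.300, 0.000) km/h; airliner velocity = (-853.300, 0.000) km/h.
Velocity of small plane relative to airliner = (170.300, 0.000) − (-853.300, 0.000) = (1023.600, 0.000) km/h.
Magnitude = |(1023.600, 0.000)| = 1023.600 km/h.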